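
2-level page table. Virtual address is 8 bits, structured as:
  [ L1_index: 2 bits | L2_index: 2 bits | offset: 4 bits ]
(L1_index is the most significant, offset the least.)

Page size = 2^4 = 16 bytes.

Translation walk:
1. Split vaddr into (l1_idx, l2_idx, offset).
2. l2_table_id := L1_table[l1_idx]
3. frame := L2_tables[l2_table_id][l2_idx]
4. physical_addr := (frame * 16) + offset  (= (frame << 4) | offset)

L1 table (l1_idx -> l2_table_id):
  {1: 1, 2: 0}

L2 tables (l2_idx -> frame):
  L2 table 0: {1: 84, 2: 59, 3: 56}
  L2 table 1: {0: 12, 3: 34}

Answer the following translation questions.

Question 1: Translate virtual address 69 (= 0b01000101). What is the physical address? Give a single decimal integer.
Answer: 197

Derivation:
vaddr = 69 = 0b01000101
Split: l1_idx=1, l2_idx=0, offset=5
L1[1] = 1
L2[1][0] = 12
paddr = 12 * 16 + 5 = 197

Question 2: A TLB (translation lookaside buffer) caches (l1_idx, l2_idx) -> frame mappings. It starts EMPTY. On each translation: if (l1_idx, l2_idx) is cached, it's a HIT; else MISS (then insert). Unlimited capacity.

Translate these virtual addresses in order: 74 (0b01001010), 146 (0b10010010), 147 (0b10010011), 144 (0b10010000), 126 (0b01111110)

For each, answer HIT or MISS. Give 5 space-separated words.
vaddr=74: (1,0) not in TLB -> MISS, insert
vaddr=146: (2,1) not in TLB -> MISS, insert
vaddr=147: (2,1) in TLB -> HIT
vaddr=144: (2,1) in TLB -> HIT
vaddr=126: (1,3) not in TLB -> MISS, insert

Answer: MISS MISS HIT HIT MISS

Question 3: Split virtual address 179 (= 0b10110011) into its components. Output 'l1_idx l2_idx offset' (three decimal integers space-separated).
vaddr = 179 = 0b10110011
  top 2 bits -> l1_idx = 2
  next 2 bits -> l2_idx = 3
  bottom 4 bits -> offset = 3

Answer: 2 3 3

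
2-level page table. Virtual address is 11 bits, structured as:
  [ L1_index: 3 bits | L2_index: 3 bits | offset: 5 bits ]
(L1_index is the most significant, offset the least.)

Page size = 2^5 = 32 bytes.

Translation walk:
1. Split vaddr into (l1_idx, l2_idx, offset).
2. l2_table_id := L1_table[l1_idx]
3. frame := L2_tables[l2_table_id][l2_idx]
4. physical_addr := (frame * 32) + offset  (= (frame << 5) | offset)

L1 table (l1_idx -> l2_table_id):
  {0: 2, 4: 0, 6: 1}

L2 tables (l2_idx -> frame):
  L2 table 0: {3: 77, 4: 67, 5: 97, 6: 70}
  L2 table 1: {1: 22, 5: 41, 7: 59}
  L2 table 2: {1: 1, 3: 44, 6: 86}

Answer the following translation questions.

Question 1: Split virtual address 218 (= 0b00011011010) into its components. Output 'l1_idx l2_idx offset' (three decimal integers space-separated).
Answer: 0 6 26

Derivation:
vaddr = 218 = 0b00011011010
  top 3 bits -> l1_idx = 0
  next 3 bits -> l2_idx = 6
  bottom 5 bits -> offset = 26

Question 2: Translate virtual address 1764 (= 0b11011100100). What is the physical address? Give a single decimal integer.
vaddr = 1764 = 0b11011100100
Split: l1_idx=6, l2_idx=7, offset=4
L1[6] = 1
L2[1][7] = 59
paddr = 59 * 32 + 4 = 1892

Answer: 1892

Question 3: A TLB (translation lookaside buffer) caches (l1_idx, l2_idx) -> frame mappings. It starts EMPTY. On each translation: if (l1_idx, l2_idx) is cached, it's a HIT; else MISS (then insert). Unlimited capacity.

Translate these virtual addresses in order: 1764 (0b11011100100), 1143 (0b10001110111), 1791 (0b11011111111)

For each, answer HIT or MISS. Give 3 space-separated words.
Answer: MISS MISS HIT

Derivation:
vaddr=1764: (6,7) not in TLB -> MISS, insert
vaddr=1143: (4,3) not in TLB -> MISS, insert
vaddr=1791: (6,7) in TLB -> HIT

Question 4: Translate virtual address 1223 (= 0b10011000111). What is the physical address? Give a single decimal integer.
vaddr = 1223 = 0b10011000111
Split: l1_idx=4, l2_idx=6, offset=7
L1[4] = 0
L2[0][6] = 70
paddr = 70 * 32 + 7 = 2247

Answer: 2247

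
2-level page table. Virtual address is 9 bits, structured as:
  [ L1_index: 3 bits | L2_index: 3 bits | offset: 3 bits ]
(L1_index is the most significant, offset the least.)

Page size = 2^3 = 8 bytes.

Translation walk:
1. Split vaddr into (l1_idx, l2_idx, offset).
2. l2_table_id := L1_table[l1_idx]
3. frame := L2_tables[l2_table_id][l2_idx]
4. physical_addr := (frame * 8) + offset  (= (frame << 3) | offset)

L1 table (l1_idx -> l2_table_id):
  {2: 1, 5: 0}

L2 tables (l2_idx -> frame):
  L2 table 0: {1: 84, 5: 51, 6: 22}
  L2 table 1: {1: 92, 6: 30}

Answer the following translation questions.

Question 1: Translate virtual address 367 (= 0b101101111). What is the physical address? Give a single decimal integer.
vaddr = 367 = 0b101101111
Split: l1_idx=5, l2_idx=5, offset=7
L1[5] = 0
L2[0][5] = 51
paddr = 51 * 8 + 7 = 415

Answer: 415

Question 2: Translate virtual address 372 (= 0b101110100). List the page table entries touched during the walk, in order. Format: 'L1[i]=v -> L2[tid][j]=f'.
Answer: L1[5]=0 -> L2[0][6]=22

Derivation:
vaddr = 372 = 0b101110100
Split: l1_idx=5, l2_idx=6, offset=4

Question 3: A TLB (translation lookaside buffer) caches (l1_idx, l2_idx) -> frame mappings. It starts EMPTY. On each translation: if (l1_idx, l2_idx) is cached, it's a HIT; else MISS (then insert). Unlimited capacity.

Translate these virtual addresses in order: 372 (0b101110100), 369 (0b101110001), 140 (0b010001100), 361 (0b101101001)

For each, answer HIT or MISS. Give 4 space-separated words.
vaddr=372: (5,6) not in TLB -> MISS, insert
vaddr=369: (5,6) in TLB -> HIT
vaddr=140: (2,1) not in TLB -> MISS, insert
vaddr=361: (5,5) not in TLB -> MISS, insert

Answer: MISS HIT MISS MISS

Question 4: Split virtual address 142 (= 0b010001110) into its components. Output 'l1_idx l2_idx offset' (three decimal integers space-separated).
Answer: 2 1 6

Derivation:
vaddr = 142 = 0b010001110
  top 3 bits -> l1_idx = 2
  next 3 bits -> l2_idx = 1
  bottom 3 bits -> offset = 6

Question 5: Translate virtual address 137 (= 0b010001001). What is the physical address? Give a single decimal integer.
vaddr = 137 = 0b010001001
Split: l1_idx=2, l2_idx=1, offset=1
L1[2] = 1
L2[1][1] = 92
paddr = 92 * 8 + 1 = 737

Answer: 737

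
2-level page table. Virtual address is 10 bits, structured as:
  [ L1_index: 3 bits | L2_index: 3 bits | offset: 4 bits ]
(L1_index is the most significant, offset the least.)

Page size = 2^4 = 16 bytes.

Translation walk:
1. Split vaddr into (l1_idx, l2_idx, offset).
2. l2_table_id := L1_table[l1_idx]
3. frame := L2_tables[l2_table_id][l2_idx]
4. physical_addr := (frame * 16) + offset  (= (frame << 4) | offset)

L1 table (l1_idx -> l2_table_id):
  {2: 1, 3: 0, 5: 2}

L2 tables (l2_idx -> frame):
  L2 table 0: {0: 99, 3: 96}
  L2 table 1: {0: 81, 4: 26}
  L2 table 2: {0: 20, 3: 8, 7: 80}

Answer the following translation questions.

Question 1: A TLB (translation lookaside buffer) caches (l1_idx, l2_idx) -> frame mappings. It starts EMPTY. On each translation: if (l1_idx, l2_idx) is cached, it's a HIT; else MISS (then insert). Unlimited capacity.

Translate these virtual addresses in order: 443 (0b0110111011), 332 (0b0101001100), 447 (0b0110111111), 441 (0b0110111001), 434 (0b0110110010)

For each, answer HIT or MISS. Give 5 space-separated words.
Answer: MISS MISS HIT HIT HIT

Derivation:
vaddr=443: (3,3) not in TLB -> MISS, insert
vaddr=332: (2,4) not in TLB -> MISS, insert
vaddr=447: (3,3) in TLB -> HIT
vaddr=441: (3,3) in TLB -> HIT
vaddr=434: (3,3) in TLB -> HIT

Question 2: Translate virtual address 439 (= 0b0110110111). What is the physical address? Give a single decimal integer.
Answer: 1543

Derivation:
vaddr = 439 = 0b0110110111
Split: l1_idx=3, l2_idx=3, offset=7
L1[3] = 0
L2[0][3] = 96
paddr = 96 * 16 + 7 = 1543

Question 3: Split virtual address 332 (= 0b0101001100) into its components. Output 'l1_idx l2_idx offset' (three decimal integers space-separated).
vaddr = 332 = 0b0101001100
  top 3 bits -> l1_idx = 2
  next 3 bits -> l2_idx = 4
  bottom 4 bits -> offset = 12

Answer: 2 4 12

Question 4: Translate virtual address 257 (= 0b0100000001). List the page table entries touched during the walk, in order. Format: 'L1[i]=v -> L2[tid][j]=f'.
Answer: L1[2]=1 -> L2[1][0]=81

Derivation:
vaddr = 257 = 0b0100000001
Split: l1_idx=2, l2_idx=0, offset=1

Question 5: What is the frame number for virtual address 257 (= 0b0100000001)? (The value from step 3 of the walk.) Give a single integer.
Answer: 81

Derivation:
vaddr = 257: l1_idx=2, l2_idx=0
L1[2] = 1; L2[1][0] = 81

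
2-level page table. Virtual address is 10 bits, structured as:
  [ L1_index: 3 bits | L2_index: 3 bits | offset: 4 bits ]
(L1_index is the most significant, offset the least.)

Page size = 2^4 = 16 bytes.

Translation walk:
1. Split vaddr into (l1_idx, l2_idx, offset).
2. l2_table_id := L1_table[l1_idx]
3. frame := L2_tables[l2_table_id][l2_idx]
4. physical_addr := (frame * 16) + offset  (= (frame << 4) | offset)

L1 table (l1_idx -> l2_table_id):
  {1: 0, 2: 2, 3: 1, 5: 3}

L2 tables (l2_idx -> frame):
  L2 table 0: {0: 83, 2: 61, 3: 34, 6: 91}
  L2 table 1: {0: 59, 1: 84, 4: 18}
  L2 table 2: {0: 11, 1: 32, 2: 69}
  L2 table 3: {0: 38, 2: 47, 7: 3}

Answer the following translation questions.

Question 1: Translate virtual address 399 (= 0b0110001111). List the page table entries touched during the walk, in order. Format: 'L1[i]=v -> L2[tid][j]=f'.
vaddr = 399 = 0b0110001111
Split: l1_idx=3, l2_idx=0, offset=15

Answer: L1[3]=1 -> L2[1][0]=59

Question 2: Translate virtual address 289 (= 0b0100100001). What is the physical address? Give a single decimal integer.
vaddr = 289 = 0b0100100001
Split: l1_idx=2, l2_idx=2, offset=1
L1[2] = 2
L2[2][2] = 69
paddr = 69 * 16 + 1 = 1105

Answer: 1105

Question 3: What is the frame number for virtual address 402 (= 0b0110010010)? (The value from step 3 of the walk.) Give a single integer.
Answer: 84

Derivation:
vaddr = 402: l1_idx=3, l2_idx=1
L1[3] = 1; L2[1][1] = 84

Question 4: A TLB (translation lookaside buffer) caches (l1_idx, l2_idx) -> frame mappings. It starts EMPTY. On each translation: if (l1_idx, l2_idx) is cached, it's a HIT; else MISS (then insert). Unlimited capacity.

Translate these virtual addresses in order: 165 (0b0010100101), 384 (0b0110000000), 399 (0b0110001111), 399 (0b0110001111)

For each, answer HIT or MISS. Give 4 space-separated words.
Answer: MISS MISS HIT HIT

Derivation:
vaddr=165: (1,2) not in TLB -> MISS, insert
vaddr=384: (3,0) not in TLB -> MISS, insert
vaddr=399: (3,0) in TLB -> HIT
vaddr=399: (3,0) in TLB -> HIT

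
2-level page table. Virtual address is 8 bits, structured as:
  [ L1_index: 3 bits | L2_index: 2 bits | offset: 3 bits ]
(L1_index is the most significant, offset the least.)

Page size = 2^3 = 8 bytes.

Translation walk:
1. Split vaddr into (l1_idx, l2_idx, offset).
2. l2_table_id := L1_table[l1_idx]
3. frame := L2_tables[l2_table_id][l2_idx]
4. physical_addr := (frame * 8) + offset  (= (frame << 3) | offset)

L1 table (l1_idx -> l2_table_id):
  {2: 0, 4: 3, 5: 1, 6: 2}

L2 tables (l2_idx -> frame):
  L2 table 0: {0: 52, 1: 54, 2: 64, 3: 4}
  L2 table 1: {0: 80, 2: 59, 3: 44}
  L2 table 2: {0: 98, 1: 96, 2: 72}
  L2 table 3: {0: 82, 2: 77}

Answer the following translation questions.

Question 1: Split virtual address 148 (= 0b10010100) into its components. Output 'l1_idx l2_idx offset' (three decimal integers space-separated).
Answer: 4 2 4

Derivation:
vaddr = 148 = 0b10010100
  top 3 bits -> l1_idx = 4
  next 2 bits -> l2_idx = 2
  bottom 3 bits -> offset = 4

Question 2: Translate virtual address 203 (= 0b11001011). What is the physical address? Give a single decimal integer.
vaddr = 203 = 0b11001011
Split: l1_idx=6, l2_idx=1, offset=3
L1[6] = 2
L2[2][1] = 96
paddr = 96 * 8 + 3 = 771

Answer: 771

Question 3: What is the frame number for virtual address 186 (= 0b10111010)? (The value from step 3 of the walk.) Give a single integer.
vaddr = 186: l1_idx=5, l2_idx=3
L1[5] = 1; L2[1][3] = 44

Answer: 44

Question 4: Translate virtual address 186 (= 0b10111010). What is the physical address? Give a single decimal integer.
Answer: 354

Derivation:
vaddr = 186 = 0b10111010
Split: l1_idx=5, l2_idx=3, offset=2
L1[5] = 1
L2[1][3] = 44
paddr = 44 * 8 + 2 = 354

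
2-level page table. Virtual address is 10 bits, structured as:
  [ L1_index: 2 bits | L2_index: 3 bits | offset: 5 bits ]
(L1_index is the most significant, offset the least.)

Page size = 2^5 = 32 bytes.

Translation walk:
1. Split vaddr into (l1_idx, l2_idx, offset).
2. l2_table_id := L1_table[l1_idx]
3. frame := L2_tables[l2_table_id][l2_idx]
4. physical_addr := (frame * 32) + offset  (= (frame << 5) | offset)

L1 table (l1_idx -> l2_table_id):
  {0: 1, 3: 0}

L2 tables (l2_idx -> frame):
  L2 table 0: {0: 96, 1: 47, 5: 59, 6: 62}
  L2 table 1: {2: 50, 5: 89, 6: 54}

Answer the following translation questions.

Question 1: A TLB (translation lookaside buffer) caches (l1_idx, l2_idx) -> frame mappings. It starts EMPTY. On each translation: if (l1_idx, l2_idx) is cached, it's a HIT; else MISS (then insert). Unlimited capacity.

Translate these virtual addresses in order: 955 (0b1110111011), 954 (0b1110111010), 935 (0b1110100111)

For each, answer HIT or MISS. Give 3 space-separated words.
Answer: MISS HIT HIT

Derivation:
vaddr=955: (3,5) not in TLB -> MISS, insert
vaddr=954: (3,5) in TLB -> HIT
vaddr=935: (3,5) in TLB -> HIT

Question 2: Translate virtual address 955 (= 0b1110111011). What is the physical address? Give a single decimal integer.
Answer: 1915

Derivation:
vaddr = 955 = 0b1110111011
Split: l1_idx=3, l2_idx=5, offset=27
L1[3] = 0
L2[0][5] = 59
paddr = 59 * 32 + 27 = 1915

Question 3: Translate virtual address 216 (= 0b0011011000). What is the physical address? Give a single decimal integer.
Answer: 1752

Derivation:
vaddr = 216 = 0b0011011000
Split: l1_idx=0, l2_idx=6, offset=24
L1[0] = 1
L2[1][6] = 54
paddr = 54 * 32 + 24 = 1752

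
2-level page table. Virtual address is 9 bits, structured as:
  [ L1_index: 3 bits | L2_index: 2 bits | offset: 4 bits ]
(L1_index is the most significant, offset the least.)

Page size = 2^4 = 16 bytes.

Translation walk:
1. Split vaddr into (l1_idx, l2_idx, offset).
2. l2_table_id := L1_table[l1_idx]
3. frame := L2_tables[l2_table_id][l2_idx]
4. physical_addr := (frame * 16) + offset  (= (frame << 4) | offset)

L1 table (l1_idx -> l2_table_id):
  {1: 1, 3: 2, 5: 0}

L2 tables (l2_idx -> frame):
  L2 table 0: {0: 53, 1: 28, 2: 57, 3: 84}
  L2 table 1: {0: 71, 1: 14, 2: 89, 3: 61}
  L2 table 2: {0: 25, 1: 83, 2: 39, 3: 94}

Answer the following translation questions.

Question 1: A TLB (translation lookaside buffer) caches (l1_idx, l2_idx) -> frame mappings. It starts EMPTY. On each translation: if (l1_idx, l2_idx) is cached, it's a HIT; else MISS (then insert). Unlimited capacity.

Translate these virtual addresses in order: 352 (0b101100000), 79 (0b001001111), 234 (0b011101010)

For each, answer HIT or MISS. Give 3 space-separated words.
vaddr=352: (5,2) not in TLB -> MISS, insert
vaddr=79: (1,0) not in TLB -> MISS, insert
vaddr=234: (3,2) not in TLB -> MISS, insert

Answer: MISS MISS MISS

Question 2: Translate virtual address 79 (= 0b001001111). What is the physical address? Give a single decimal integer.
Answer: 1151

Derivation:
vaddr = 79 = 0b001001111
Split: l1_idx=1, l2_idx=0, offset=15
L1[1] = 1
L2[1][0] = 71
paddr = 71 * 16 + 15 = 1151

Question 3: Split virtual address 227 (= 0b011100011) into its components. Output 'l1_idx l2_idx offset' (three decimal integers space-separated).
Answer: 3 2 3

Derivation:
vaddr = 227 = 0b011100011
  top 3 bits -> l1_idx = 3
  next 2 bits -> l2_idx = 2
  bottom 4 bits -> offset = 3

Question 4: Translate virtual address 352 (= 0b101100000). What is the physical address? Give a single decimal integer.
Answer: 912

Derivation:
vaddr = 352 = 0b101100000
Split: l1_idx=5, l2_idx=2, offset=0
L1[5] = 0
L2[0][2] = 57
paddr = 57 * 16 + 0 = 912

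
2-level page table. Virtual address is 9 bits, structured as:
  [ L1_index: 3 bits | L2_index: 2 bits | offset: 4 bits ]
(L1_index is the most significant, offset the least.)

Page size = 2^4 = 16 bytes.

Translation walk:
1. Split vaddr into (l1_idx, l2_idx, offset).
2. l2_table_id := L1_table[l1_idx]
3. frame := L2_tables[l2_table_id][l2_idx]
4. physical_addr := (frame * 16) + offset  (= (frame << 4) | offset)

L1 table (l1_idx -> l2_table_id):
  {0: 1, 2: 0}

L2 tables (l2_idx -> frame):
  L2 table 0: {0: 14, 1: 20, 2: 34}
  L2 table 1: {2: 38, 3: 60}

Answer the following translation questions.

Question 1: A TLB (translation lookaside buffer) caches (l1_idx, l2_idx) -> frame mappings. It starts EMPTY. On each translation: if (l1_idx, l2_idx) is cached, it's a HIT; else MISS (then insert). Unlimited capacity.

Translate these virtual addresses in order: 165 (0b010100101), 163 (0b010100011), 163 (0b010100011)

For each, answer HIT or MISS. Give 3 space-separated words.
vaddr=165: (2,2) not in TLB -> MISS, insert
vaddr=163: (2,2) in TLB -> HIT
vaddr=163: (2,2) in TLB -> HIT

Answer: MISS HIT HIT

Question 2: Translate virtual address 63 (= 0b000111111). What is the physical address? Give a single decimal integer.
Answer: 975

Derivation:
vaddr = 63 = 0b000111111
Split: l1_idx=0, l2_idx=3, offset=15
L1[0] = 1
L2[1][3] = 60
paddr = 60 * 16 + 15 = 975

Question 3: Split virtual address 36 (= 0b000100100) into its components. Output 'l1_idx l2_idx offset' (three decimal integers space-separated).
Answer: 0 2 4

Derivation:
vaddr = 36 = 0b000100100
  top 3 bits -> l1_idx = 0
  next 2 bits -> l2_idx = 2
  bottom 4 bits -> offset = 4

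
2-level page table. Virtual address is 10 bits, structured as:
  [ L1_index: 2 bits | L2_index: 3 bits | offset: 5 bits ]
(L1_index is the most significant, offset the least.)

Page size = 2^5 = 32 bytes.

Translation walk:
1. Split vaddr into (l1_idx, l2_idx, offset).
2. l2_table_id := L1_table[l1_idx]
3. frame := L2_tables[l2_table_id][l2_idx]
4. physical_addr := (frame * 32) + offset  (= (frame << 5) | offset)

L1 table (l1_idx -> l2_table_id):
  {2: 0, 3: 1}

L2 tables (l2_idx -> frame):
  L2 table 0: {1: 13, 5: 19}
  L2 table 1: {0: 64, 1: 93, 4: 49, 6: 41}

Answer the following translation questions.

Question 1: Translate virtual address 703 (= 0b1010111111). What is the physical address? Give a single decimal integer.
vaddr = 703 = 0b1010111111
Split: l1_idx=2, l2_idx=5, offset=31
L1[2] = 0
L2[0][5] = 19
paddr = 19 * 32 + 31 = 639

Answer: 639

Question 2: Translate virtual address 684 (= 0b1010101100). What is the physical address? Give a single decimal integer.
vaddr = 684 = 0b1010101100
Split: l1_idx=2, l2_idx=5, offset=12
L1[2] = 0
L2[0][5] = 19
paddr = 19 * 32 + 12 = 620

Answer: 620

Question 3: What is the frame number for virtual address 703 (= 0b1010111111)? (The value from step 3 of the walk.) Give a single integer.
Answer: 19

Derivation:
vaddr = 703: l1_idx=2, l2_idx=5
L1[2] = 0; L2[0][5] = 19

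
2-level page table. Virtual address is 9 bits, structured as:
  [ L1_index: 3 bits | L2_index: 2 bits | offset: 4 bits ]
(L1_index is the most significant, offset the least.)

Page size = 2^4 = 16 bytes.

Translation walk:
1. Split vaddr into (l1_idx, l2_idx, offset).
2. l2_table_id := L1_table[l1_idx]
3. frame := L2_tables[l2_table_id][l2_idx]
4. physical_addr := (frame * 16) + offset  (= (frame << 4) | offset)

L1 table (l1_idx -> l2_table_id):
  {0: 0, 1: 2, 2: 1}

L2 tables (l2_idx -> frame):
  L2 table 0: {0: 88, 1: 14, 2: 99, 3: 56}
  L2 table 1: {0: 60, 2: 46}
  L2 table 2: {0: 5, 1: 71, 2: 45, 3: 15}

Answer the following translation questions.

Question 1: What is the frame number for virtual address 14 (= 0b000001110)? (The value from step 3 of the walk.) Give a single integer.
Answer: 88

Derivation:
vaddr = 14: l1_idx=0, l2_idx=0
L1[0] = 0; L2[0][0] = 88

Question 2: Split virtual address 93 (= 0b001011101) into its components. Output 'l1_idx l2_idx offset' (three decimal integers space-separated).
Answer: 1 1 13

Derivation:
vaddr = 93 = 0b001011101
  top 3 bits -> l1_idx = 1
  next 2 bits -> l2_idx = 1
  bottom 4 bits -> offset = 13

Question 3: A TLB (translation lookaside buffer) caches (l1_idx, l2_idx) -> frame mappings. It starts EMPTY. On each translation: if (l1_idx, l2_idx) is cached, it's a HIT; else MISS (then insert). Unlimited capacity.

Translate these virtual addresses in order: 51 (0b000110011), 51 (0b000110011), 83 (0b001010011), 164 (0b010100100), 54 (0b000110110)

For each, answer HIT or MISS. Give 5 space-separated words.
Answer: MISS HIT MISS MISS HIT

Derivation:
vaddr=51: (0,3) not in TLB -> MISS, insert
vaddr=51: (0,3) in TLB -> HIT
vaddr=83: (1,1) not in TLB -> MISS, insert
vaddr=164: (2,2) not in TLB -> MISS, insert
vaddr=54: (0,3) in TLB -> HIT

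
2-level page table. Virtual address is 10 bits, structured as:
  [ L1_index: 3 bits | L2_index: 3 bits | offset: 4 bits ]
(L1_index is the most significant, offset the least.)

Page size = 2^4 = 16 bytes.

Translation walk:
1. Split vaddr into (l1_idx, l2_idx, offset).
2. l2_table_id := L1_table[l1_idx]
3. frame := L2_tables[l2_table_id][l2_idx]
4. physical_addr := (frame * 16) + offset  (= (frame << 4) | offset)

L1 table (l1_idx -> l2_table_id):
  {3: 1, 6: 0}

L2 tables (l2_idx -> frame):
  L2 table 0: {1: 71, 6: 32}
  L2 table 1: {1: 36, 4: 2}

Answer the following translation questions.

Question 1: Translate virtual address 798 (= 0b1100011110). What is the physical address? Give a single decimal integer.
vaddr = 798 = 0b1100011110
Split: l1_idx=6, l2_idx=1, offset=14
L1[6] = 0
L2[0][1] = 71
paddr = 71 * 16 + 14 = 1150

Answer: 1150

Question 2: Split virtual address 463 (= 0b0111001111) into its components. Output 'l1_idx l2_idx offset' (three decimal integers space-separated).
Answer: 3 4 15

Derivation:
vaddr = 463 = 0b0111001111
  top 3 bits -> l1_idx = 3
  next 3 bits -> l2_idx = 4
  bottom 4 bits -> offset = 15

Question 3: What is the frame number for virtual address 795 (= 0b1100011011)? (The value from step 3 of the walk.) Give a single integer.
vaddr = 795: l1_idx=6, l2_idx=1
L1[6] = 0; L2[0][1] = 71

Answer: 71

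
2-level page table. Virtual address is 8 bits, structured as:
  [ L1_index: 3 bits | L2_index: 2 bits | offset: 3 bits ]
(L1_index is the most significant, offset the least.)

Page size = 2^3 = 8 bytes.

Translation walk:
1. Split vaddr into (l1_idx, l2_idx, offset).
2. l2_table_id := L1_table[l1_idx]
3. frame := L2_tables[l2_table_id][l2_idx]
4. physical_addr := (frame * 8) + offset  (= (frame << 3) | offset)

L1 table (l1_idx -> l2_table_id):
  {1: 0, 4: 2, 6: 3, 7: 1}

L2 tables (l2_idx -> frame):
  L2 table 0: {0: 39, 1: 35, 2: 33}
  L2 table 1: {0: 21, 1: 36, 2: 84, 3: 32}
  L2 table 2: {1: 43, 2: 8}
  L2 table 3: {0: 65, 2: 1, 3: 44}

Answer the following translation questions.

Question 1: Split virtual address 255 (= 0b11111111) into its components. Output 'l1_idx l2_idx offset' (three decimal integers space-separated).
vaddr = 255 = 0b11111111
  top 3 bits -> l1_idx = 7
  next 2 bits -> l2_idx = 3
  bottom 3 bits -> offset = 7

Answer: 7 3 7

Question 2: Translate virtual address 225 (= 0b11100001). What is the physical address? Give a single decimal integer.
vaddr = 225 = 0b11100001
Split: l1_idx=7, l2_idx=0, offset=1
L1[7] = 1
L2[1][0] = 21
paddr = 21 * 8 + 1 = 169

Answer: 169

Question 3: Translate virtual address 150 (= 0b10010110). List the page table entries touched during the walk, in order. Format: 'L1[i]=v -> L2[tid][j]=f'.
Answer: L1[4]=2 -> L2[2][2]=8

Derivation:
vaddr = 150 = 0b10010110
Split: l1_idx=4, l2_idx=2, offset=6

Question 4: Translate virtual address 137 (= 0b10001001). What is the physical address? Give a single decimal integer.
vaddr = 137 = 0b10001001
Split: l1_idx=4, l2_idx=1, offset=1
L1[4] = 2
L2[2][1] = 43
paddr = 43 * 8 + 1 = 345

Answer: 345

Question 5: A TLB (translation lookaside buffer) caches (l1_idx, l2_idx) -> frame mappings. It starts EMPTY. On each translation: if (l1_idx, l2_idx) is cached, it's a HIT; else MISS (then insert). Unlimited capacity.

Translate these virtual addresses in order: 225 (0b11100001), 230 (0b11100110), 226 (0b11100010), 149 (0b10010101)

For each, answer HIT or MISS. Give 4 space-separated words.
vaddr=225: (7,0) not in TLB -> MISS, insert
vaddr=230: (7,0) in TLB -> HIT
vaddr=226: (7,0) in TLB -> HIT
vaddr=149: (4,2) not in TLB -> MISS, insert

Answer: MISS HIT HIT MISS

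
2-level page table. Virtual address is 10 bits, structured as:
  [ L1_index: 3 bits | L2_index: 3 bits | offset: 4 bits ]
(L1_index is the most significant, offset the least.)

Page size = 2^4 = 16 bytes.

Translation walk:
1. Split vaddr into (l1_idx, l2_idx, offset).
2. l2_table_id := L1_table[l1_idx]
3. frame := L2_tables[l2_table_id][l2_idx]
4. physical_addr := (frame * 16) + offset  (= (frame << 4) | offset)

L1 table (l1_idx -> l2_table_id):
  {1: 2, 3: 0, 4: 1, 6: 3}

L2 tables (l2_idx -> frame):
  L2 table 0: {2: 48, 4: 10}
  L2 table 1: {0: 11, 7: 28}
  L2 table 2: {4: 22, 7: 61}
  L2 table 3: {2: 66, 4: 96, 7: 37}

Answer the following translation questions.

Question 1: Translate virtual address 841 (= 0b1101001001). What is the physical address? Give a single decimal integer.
Answer: 1545

Derivation:
vaddr = 841 = 0b1101001001
Split: l1_idx=6, l2_idx=4, offset=9
L1[6] = 3
L2[3][4] = 96
paddr = 96 * 16 + 9 = 1545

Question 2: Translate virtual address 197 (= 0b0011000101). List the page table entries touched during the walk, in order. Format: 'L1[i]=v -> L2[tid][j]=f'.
Answer: L1[1]=2 -> L2[2][4]=22

Derivation:
vaddr = 197 = 0b0011000101
Split: l1_idx=1, l2_idx=4, offset=5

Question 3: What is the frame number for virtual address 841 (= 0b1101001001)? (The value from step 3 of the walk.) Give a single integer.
vaddr = 841: l1_idx=6, l2_idx=4
L1[6] = 3; L2[3][4] = 96

Answer: 96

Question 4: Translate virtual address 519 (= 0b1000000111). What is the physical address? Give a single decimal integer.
Answer: 183

Derivation:
vaddr = 519 = 0b1000000111
Split: l1_idx=4, l2_idx=0, offset=7
L1[4] = 1
L2[1][0] = 11
paddr = 11 * 16 + 7 = 183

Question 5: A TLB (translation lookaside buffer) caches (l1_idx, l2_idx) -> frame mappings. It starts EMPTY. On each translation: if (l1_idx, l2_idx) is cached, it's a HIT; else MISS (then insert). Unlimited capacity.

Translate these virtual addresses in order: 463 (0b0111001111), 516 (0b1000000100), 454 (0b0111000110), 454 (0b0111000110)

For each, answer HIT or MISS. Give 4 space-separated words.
vaddr=463: (3,4) not in TLB -> MISS, insert
vaddr=516: (4,0) not in TLB -> MISS, insert
vaddr=454: (3,4) in TLB -> HIT
vaddr=454: (3,4) in TLB -> HIT

Answer: MISS MISS HIT HIT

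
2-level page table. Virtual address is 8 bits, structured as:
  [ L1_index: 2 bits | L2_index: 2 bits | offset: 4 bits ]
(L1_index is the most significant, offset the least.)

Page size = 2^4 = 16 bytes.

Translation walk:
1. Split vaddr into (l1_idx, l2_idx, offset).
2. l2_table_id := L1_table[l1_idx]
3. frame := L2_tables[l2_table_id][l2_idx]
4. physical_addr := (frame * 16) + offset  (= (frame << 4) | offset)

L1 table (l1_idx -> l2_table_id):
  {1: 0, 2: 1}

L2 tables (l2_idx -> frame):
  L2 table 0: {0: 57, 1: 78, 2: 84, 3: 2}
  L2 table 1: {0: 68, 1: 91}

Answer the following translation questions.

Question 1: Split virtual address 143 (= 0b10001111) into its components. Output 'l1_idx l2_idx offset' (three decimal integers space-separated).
Answer: 2 0 15

Derivation:
vaddr = 143 = 0b10001111
  top 2 bits -> l1_idx = 2
  next 2 bits -> l2_idx = 0
  bottom 4 bits -> offset = 15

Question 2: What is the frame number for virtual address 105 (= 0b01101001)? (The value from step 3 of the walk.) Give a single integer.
Answer: 84

Derivation:
vaddr = 105: l1_idx=1, l2_idx=2
L1[1] = 0; L2[0][2] = 84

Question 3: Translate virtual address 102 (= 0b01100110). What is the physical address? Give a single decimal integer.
vaddr = 102 = 0b01100110
Split: l1_idx=1, l2_idx=2, offset=6
L1[1] = 0
L2[0][2] = 84
paddr = 84 * 16 + 6 = 1350

Answer: 1350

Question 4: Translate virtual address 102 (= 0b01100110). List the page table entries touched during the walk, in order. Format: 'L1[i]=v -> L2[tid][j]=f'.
vaddr = 102 = 0b01100110
Split: l1_idx=1, l2_idx=2, offset=6

Answer: L1[1]=0 -> L2[0][2]=84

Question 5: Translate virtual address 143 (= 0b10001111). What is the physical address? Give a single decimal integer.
vaddr = 143 = 0b10001111
Split: l1_idx=2, l2_idx=0, offset=15
L1[2] = 1
L2[1][0] = 68
paddr = 68 * 16 + 15 = 1103

Answer: 1103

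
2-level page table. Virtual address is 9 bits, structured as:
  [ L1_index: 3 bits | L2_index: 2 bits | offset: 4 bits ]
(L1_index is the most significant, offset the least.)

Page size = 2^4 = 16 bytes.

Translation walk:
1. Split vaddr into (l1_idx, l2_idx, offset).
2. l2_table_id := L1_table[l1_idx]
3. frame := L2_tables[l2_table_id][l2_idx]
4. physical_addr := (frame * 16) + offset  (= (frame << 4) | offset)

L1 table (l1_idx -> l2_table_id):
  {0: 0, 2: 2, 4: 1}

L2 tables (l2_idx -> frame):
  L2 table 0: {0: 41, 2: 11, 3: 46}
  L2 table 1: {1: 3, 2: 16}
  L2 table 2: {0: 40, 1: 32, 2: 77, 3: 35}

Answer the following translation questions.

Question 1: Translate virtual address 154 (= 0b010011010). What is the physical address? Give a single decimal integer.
Answer: 522

Derivation:
vaddr = 154 = 0b010011010
Split: l1_idx=2, l2_idx=1, offset=10
L1[2] = 2
L2[2][1] = 32
paddr = 32 * 16 + 10 = 522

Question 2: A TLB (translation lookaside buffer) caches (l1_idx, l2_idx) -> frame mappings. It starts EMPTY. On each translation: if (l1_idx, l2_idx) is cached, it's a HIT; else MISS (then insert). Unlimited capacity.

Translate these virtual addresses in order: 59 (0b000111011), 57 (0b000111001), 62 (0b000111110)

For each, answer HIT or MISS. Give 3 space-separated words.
Answer: MISS HIT HIT

Derivation:
vaddr=59: (0,3) not in TLB -> MISS, insert
vaddr=57: (0,3) in TLB -> HIT
vaddr=62: (0,3) in TLB -> HIT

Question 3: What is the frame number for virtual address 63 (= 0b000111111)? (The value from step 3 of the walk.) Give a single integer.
vaddr = 63: l1_idx=0, l2_idx=3
L1[0] = 0; L2[0][3] = 46

Answer: 46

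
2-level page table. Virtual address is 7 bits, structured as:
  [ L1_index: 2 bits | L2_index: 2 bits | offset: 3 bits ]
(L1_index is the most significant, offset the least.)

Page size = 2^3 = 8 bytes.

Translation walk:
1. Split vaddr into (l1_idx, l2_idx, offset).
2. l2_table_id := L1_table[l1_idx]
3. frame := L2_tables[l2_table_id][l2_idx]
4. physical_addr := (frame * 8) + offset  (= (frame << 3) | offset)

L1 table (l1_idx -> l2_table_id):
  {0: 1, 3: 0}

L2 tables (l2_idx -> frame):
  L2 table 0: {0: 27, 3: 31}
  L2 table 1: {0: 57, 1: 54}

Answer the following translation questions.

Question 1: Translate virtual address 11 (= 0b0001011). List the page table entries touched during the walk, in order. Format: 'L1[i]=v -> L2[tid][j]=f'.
vaddr = 11 = 0b0001011
Split: l1_idx=0, l2_idx=1, offset=3

Answer: L1[0]=1 -> L2[1][1]=54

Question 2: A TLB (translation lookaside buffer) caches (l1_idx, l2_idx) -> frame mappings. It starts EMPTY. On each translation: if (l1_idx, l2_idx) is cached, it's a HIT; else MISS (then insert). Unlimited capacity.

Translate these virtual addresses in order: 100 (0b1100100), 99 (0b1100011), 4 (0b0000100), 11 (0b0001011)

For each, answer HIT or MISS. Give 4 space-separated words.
vaddr=100: (3,0) not in TLB -> MISS, insert
vaddr=99: (3,0) in TLB -> HIT
vaddr=4: (0,0) not in TLB -> MISS, insert
vaddr=11: (0,1) not in TLB -> MISS, insert

Answer: MISS HIT MISS MISS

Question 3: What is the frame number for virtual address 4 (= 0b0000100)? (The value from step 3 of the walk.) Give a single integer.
vaddr = 4: l1_idx=0, l2_idx=0
L1[0] = 1; L2[1][0] = 57

Answer: 57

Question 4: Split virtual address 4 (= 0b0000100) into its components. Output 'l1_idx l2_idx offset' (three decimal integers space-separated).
vaddr = 4 = 0b0000100
  top 2 bits -> l1_idx = 0
  next 2 bits -> l2_idx = 0
  bottom 3 bits -> offset = 4

Answer: 0 0 4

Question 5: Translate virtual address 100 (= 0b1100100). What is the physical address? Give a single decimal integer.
Answer: 220

Derivation:
vaddr = 100 = 0b1100100
Split: l1_idx=3, l2_idx=0, offset=4
L1[3] = 0
L2[0][0] = 27
paddr = 27 * 8 + 4 = 220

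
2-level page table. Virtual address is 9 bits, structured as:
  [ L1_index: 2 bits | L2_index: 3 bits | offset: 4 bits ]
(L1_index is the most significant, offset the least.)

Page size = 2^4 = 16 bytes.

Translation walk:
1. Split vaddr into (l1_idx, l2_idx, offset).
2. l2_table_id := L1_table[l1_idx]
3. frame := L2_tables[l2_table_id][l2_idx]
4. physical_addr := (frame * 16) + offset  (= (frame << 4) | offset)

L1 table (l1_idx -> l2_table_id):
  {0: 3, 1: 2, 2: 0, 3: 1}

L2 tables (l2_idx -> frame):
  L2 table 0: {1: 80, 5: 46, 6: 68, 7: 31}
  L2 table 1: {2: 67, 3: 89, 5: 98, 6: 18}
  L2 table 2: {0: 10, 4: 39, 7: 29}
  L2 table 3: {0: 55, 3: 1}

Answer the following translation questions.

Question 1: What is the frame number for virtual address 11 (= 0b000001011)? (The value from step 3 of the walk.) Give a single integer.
vaddr = 11: l1_idx=0, l2_idx=0
L1[0] = 3; L2[3][0] = 55

Answer: 55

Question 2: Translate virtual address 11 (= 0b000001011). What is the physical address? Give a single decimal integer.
vaddr = 11 = 0b000001011
Split: l1_idx=0, l2_idx=0, offset=11
L1[0] = 3
L2[3][0] = 55
paddr = 55 * 16 + 11 = 891

Answer: 891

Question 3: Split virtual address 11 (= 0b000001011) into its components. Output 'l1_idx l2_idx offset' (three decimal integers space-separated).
vaddr = 11 = 0b000001011
  top 2 bits -> l1_idx = 0
  next 3 bits -> l2_idx = 0
  bottom 4 bits -> offset = 11

Answer: 0 0 11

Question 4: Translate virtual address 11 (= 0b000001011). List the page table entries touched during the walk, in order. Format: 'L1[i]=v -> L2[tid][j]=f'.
vaddr = 11 = 0b000001011
Split: l1_idx=0, l2_idx=0, offset=11

Answer: L1[0]=3 -> L2[3][0]=55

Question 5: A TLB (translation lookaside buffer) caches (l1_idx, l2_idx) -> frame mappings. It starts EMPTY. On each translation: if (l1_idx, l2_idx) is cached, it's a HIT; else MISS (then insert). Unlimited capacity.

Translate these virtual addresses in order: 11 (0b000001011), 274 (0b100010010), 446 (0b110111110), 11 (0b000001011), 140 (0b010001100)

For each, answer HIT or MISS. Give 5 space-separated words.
Answer: MISS MISS MISS HIT MISS

Derivation:
vaddr=11: (0,0) not in TLB -> MISS, insert
vaddr=274: (2,1) not in TLB -> MISS, insert
vaddr=446: (3,3) not in TLB -> MISS, insert
vaddr=11: (0,0) in TLB -> HIT
vaddr=140: (1,0) not in TLB -> MISS, insert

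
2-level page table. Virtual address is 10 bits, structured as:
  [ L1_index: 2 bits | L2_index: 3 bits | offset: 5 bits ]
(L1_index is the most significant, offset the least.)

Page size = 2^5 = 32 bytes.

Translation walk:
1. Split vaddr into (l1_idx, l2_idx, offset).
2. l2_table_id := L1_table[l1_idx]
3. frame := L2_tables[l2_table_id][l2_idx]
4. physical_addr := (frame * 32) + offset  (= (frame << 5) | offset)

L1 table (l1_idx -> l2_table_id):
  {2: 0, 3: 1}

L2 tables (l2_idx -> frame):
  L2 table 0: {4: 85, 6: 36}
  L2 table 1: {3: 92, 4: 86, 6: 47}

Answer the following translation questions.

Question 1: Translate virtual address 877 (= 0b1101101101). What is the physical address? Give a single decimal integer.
vaddr = 877 = 0b1101101101
Split: l1_idx=3, l2_idx=3, offset=13
L1[3] = 1
L2[1][3] = 92
paddr = 92 * 32 + 13 = 2957

Answer: 2957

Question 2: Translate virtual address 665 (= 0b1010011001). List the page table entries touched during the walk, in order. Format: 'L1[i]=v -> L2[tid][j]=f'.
vaddr = 665 = 0b1010011001
Split: l1_idx=2, l2_idx=4, offset=25

Answer: L1[2]=0 -> L2[0][4]=85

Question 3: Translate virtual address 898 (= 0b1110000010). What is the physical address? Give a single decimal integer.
vaddr = 898 = 0b1110000010
Split: l1_idx=3, l2_idx=4, offset=2
L1[3] = 1
L2[1][4] = 86
paddr = 86 * 32 + 2 = 2754

Answer: 2754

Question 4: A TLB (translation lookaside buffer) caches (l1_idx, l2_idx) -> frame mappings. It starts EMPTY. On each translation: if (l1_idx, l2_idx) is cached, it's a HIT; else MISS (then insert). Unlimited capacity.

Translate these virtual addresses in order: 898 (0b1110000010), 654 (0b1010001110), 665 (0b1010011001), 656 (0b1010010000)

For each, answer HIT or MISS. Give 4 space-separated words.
Answer: MISS MISS HIT HIT

Derivation:
vaddr=898: (3,4) not in TLB -> MISS, insert
vaddr=654: (2,4) not in TLB -> MISS, insert
vaddr=665: (2,4) in TLB -> HIT
vaddr=656: (2,4) in TLB -> HIT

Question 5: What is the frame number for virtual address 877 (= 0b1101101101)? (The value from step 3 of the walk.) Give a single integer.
vaddr = 877: l1_idx=3, l2_idx=3
L1[3] = 1; L2[1][3] = 92

Answer: 92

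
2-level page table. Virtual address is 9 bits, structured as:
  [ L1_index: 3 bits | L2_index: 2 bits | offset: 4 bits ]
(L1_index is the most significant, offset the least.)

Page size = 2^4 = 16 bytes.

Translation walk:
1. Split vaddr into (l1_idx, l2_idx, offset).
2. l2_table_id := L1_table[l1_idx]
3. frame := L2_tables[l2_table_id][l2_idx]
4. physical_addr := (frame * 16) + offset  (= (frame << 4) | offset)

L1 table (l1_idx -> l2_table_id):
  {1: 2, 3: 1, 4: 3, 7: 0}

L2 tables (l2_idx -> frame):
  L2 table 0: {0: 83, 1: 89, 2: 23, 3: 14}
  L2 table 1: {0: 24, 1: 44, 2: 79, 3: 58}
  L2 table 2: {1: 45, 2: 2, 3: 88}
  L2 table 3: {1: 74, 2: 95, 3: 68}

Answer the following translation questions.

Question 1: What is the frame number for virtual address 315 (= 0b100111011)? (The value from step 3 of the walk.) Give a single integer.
Answer: 68

Derivation:
vaddr = 315: l1_idx=4, l2_idx=3
L1[4] = 3; L2[3][3] = 68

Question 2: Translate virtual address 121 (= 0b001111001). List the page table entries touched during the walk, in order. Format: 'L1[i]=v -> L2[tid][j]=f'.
vaddr = 121 = 0b001111001
Split: l1_idx=1, l2_idx=3, offset=9

Answer: L1[1]=2 -> L2[2][3]=88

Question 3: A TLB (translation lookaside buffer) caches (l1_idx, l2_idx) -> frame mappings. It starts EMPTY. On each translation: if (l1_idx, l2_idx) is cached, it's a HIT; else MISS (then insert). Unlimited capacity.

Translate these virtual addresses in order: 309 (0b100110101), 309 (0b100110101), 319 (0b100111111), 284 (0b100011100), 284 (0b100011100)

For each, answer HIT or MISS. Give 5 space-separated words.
vaddr=309: (4,3) not in TLB -> MISS, insert
vaddr=309: (4,3) in TLB -> HIT
vaddr=319: (4,3) in TLB -> HIT
vaddr=284: (4,1) not in TLB -> MISS, insert
vaddr=284: (4,1) in TLB -> HIT

Answer: MISS HIT HIT MISS HIT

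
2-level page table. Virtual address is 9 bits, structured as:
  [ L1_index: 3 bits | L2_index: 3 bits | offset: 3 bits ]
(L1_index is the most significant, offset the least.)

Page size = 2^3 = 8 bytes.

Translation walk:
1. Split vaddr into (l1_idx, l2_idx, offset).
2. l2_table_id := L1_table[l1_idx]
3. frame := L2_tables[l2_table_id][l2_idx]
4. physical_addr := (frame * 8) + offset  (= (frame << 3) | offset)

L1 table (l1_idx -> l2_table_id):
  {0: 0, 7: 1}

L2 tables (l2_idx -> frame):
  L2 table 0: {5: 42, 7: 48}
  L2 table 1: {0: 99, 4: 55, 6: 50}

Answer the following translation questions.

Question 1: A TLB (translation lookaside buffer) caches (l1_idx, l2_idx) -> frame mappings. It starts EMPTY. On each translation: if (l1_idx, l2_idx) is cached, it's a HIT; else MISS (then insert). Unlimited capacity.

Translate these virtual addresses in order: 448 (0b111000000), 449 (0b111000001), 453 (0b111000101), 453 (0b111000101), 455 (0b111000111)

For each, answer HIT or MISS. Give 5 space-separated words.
Answer: MISS HIT HIT HIT HIT

Derivation:
vaddr=448: (7,0) not in TLB -> MISS, insert
vaddr=449: (7,0) in TLB -> HIT
vaddr=453: (7,0) in TLB -> HIT
vaddr=453: (7,0) in TLB -> HIT
vaddr=455: (7,0) in TLB -> HIT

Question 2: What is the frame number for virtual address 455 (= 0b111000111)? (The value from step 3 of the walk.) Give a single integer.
Answer: 99

Derivation:
vaddr = 455: l1_idx=7, l2_idx=0
L1[7] = 1; L2[1][0] = 99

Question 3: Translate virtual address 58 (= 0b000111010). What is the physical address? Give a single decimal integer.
Answer: 386

Derivation:
vaddr = 58 = 0b000111010
Split: l1_idx=0, l2_idx=7, offset=2
L1[0] = 0
L2[0][7] = 48
paddr = 48 * 8 + 2 = 386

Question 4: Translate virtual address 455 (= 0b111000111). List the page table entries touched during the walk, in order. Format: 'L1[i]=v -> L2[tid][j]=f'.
Answer: L1[7]=1 -> L2[1][0]=99

Derivation:
vaddr = 455 = 0b111000111
Split: l1_idx=7, l2_idx=0, offset=7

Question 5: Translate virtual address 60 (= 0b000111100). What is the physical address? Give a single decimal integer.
Answer: 388

Derivation:
vaddr = 60 = 0b000111100
Split: l1_idx=0, l2_idx=7, offset=4
L1[0] = 0
L2[0][7] = 48
paddr = 48 * 8 + 4 = 388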